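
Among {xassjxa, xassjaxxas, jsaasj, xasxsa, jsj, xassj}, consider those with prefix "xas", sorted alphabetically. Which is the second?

Filter for "xas…" and sort: "xassj", "xassjaxxas", "xassjxa", "xasxsa"
The 2nd is xassjaxxas.

xassjaxxas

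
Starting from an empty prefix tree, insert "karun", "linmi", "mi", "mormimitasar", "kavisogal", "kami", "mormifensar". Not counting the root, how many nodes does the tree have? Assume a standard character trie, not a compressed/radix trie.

Trace insertions, counting only characters that open a new branch:
  "karun" → 5 new (k, a, r, u, n)
  "linmi" → 5 new (l, i, n, m, i)
  "mi" → 2 new (m, i)
  "mormimitasar" → prefix "m" already present; 11 new (o, r, m, i, m, i, t, a, s, a, r)
  "kavisogal" → prefix "ka" already present; 7 new (v, i, s, o, g, a, l)
  "kami" → prefix "ka" already present; 2 new (m, i)
  "mormifensar" → prefix "mormi" already present; 6 new (f, e, n, s, a, r)
Total nodes = 5 + 5 + 2 + 11 + 7 + 2 + 6 = 38

38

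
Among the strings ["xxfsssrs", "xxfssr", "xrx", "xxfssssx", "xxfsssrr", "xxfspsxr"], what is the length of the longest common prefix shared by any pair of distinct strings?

7

The deepest shared node is where two words last agree before diverging.
e.g. "xxfsssrr" and "xxfsssrs" share the prefix "xxfsssr" of length 7; no pair shares a longer one.
Longest shared-prefix length: 7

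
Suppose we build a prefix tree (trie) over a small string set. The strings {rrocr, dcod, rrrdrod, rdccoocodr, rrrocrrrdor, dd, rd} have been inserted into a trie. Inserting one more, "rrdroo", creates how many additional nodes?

Walking "rrdroo" from the root, the first 2 characters ("rr") follow existing edges; "d" is the first miss.
So 6 − 2 = 4 new nodes.

4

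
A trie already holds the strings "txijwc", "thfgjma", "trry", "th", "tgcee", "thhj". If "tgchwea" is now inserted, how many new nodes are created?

4

The longest prefix of "tgchwea" already in the trie is "tgc" (length 3).
Each of the 4 remaining characters creates one node.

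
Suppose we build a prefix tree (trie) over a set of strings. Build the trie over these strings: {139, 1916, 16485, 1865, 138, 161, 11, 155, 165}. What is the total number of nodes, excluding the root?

For each word, the new-node count is its length minus the longest prefix already in the trie:
  "139" → 3 new (1, 3, 9)
  "1916" → prefix "1" already present; 3 new (9, 1, 6)
  "16485" → prefix "1" already present; 4 new (6, 4, 8, 5)
  "1865" → prefix "1" already present; 3 new (8, 6, 5)
  "138" → prefix "13" already present; 1 new (8)
  "161" → prefix "16" already present; 1 new (1)
  "11" → prefix "1" already present; 1 new (1)
  "155" → prefix "1" already present; 2 new (5, 5)
  "165" → prefix "16" already present; 1 new (5)
Total nodes = 3 + 3 + 4 + 3 + 1 + 1 + 1 + 2 + 1 = 19

19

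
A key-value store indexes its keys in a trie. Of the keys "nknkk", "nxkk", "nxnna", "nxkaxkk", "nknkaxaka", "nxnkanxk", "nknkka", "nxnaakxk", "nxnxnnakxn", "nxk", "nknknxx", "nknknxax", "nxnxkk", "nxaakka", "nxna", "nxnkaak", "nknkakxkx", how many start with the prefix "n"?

17

Walk to "n"; the words in its subtree are exactly those with that prefix.
Matches: "nknkakxkx", "nknkaxaka", "nknkk", "nknkka", "nknknxax", "nknknxx", "nxaakka", "nxk", "nxkaxkk", "nxkk", "nxna", "nxnaakxk", "nxnkaak", "nxnkanxk", "nxnna", "nxnxkk", "nxnxnnakxn"
Count: 17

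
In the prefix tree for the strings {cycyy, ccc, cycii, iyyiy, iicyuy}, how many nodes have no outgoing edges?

5

Leaves are exactly the stored words that no other stored word extends.
Those words: "ccc", "cycii", "cycyy", "iicyuy", "iyyiy"
Leaf count: 5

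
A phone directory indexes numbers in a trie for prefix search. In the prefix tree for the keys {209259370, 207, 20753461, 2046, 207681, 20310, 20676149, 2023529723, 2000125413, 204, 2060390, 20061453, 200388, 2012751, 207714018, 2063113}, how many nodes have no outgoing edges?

14

Leaves are exactly the stored words that no other stored word extends.
Those words: "2000125413", "200388", "20061453", "2012751", "2023529723", "20310", "2046", "2060390", "2063113", "20676149", "20753461", "207681", "207714018", "209259370"
Leaf count: 14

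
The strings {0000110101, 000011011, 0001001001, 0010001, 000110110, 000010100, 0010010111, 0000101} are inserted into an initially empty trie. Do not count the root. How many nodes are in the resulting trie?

37

For each word, the new-node count is its length minus the longest prefix already in the trie:
  "0000110101" → 10 new (0, 0, 0, 0, 1, 1, 0, 1, 0, 1)
  "000011011" → prefix "00001101" already present; 1 new (1)
  "0001001001" → prefix "000" already present; 7 new (1, 0, 0, 1, 0, 0, 1)
  "0010001" → prefix "00" already present; 5 new (1, 0, 0, 0, 1)
  "000110110" → prefix "0001" already present; 5 new (1, 0, 1, 1, 0)
  "000010100" → prefix "00001" already present; 4 new (0, 1, 0, 0)
  "0010010111" → prefix "00100" already present; 5 new (1, 0, 1, 1, 1)
  "0000101" → prefix "0000101" already present; 0 new (none)
Total nodes = 10 + 1 + 7 + 5 + 5 + 4 + 5 + 0 = 37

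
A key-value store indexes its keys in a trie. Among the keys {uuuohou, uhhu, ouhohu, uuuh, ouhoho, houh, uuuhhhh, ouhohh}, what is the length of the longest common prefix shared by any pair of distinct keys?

5

The deepest shared node is where two words last agree before diverging.
e.g. "ouhohh" and "ouhoho" share the prefix "ouhoh" of length 5; no pair shares a longer one.
Longest shared-prefix length: 5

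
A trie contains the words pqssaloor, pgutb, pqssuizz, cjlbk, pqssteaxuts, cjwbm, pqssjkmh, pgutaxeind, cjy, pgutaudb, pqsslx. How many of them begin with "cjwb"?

1

Filter for entries beginning with "cjwb":
Words under "cjwb": cjwbm
Count: 1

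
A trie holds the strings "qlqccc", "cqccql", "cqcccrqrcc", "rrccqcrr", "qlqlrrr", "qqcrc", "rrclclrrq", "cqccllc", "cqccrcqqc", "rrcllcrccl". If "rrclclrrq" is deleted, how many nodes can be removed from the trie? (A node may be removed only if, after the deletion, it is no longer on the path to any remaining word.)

After clearing the end-marker at "rrclclrrq", prune upward until reaching a node still needed by another word.
The suffix "clrrq" (5 nodes) is used only by "rrclclrrq"; the node for "rrcl" still has the child "l", so pruning stops there.
Nodes removed: 5

5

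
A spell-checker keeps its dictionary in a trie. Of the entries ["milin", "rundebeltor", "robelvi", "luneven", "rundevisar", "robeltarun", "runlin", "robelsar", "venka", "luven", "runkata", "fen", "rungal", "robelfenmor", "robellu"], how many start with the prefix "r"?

10

Filter for entries beginning with "r":
Matches: "robelfenmor", "robellu", "robelsar", "robeltarun", "robelvi", "rundebeltor", "rundevisar", "rungal", "runkata", "runlin"
Count: 10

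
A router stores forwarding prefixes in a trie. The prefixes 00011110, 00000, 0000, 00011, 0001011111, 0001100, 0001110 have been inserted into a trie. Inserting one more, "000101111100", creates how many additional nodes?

2

Walking "000101111100" from the root, the first 10 characters ("0001011111") follow existing edges; "0" is the first miss.
New nodes needed: |"000101111100"| − 10 = 12 − 10 = 2.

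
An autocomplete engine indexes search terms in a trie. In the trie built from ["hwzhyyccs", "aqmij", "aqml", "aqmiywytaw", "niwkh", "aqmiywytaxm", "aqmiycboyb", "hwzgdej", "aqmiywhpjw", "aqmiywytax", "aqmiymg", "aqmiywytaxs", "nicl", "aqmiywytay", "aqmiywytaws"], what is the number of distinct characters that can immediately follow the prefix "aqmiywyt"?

1

The children of the "aqmiywyt" node are the distinct next characters among strings starting with "aqmiywyt".
Distinct next characters after "aqmiywyt": a.
That node has 1 child edge.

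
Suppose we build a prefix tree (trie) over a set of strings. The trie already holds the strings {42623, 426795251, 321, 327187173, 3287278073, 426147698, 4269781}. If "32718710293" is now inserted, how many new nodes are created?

Walking "32718710293" from the root, the first 7 characters ("3271871") follow existing edges; "0" is the first miss.
So 11 − 7 = 4 new nodes.

4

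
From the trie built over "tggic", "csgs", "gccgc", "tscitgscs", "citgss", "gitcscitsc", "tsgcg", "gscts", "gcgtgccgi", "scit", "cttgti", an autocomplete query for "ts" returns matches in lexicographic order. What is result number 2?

Filter for "ts…" and sort: "tscitgscs", "tsgcg"
The 2nd is tsgcg.

tsgcg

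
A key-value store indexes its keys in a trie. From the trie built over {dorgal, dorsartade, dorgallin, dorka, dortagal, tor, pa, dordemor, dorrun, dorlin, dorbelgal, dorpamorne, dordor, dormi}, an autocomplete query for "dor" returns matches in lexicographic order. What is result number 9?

Words with prefix "dor", in lexicographic order: "dorbelgal", "dordemor", "dordor", "dorgal", "dorgallin", "dorka", "dorlin", "dormi", "dorpamorne", "dorrun", "dorsartade", "dortagal"
The 9th is dorpamorne.

dorpamorne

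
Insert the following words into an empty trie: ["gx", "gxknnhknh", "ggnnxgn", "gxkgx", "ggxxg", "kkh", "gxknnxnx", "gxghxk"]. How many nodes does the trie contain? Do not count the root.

30

Trie structure (* marks end of a word):
(root)
├─ g
│  ├─ g
│  │  ├─ n
│  │  │  └─ n
│  │  │     └─ x
│  │  │        └─ g
│  │  │           └─ n *
│  │  └─ x
│  │     └─ x
│  │        └─ g *
│  └─ x *
│     ├─ g
│     │  └─ h
│     │     └─ x
│     │        └─ k *
│     └─ k
│        ├─ g
│        │  └─ x *
│        └─ n
│           └─ n
│              ├─ h
│              │  └─ k
│              │     └─ n
│              │        └─ h *
│              └─ x
│                 └─ n
│                    └─ x *
└─ k
   └─ k
      └─ h *
Counting every labelled node above: 30.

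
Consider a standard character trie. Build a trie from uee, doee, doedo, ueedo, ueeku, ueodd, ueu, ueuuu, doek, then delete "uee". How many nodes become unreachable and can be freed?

0

A node on "uee"'s path can go only if nothing else ends at it or branches off below it.
Every node on "uee" is still needed (e.g. by "ueedo"), so nothing is freed.
Nodes removed: 0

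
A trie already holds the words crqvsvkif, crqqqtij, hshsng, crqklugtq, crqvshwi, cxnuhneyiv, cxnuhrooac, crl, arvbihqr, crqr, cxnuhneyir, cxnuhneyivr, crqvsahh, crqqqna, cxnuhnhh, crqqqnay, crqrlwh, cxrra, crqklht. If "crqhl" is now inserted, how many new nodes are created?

"crq" is already a path in the trie; the remaining "hl" must be added.
Each of the 2 remaining characters creates one node.

2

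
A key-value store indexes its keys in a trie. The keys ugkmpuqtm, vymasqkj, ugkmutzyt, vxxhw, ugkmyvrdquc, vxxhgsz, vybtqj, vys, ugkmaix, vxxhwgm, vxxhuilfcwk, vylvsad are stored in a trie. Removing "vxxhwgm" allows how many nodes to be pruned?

A node on "vxxhwgm"'s path can go only if nothing else ends at it or branches off below it.
The suffix "gm" (2 nodes) is used only by "vxxhwgm"; "vxxhw" is itself a stored word, so pruning stops there.
Nodes removed: 2

2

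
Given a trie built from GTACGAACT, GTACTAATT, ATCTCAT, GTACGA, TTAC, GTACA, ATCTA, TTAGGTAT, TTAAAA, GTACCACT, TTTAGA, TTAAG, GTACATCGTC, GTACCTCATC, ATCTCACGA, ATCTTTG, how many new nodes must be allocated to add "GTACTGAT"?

Walking "GTACTGAT" from the root, the first 5 characters ("GTACT") follow existing edges; "G" is the first miss.
New nodes needed: |"GTACTGAT"| − 5 = 8 − 5 = 3.

3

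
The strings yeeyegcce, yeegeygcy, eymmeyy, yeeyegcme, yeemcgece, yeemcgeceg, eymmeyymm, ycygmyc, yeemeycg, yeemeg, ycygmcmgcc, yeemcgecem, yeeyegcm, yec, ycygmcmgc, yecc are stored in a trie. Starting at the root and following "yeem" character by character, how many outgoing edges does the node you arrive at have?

Follow the path "yeem" to its node, then look at its outgoing edges.
Characters that immediately follow "yeem" among the stored strings: {c, e}.
That node has 2 child edges.

2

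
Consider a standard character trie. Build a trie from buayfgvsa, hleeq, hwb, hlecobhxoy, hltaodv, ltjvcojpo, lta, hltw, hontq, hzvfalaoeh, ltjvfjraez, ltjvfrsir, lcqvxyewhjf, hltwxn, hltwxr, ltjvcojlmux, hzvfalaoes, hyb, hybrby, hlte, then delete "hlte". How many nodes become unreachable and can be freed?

1

Walk "hlte" from the leaf back toward the root, removing each node that no remaining word uses.
The suffix "e" (1 node) is used only by "hlte"; the node for "hlt" still has the child "a", so pruning stops there.
Nodes removed: 1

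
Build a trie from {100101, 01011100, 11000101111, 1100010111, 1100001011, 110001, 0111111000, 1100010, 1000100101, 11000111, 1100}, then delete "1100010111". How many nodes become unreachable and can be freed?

0

After clearing the end-marker at "1100010111", prune upward until reaching a node still needed by another word.
Every node on "1100010111" is still needed (e.g. by "11000101111"), so nothing is freed.
Nodes removed: 0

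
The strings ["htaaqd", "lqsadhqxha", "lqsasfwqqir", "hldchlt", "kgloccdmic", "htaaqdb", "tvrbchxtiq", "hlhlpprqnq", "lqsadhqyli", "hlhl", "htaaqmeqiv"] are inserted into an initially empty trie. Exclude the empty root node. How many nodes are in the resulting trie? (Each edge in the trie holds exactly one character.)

Count nodes per top-level branch (shared prefixes stored once):
  'h'-branch (hldchlt, hlhl, hlhlpprqnq, htaaqd, htaaqdb, htaaqmeqiv): 26 nodes
  'k'-branch (kgloccdmic): 10 nodes
  'l'-branch (lqsadhqxha, lqsadhqyli, lqsasfwqqir): 20 nodes
  't'-branch (tvrbchxtiq): 10 nodes
Sum: 66

66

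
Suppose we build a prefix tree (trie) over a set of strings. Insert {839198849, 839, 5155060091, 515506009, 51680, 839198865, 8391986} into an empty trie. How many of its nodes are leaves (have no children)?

5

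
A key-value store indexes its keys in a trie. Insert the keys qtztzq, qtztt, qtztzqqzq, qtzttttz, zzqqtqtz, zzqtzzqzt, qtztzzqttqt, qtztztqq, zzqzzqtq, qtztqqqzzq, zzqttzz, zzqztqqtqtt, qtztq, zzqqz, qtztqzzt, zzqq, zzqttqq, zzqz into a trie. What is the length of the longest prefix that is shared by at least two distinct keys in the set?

6

Look for the deepest trie node that still has at least two words in its subtree.
e.g. "qtztzq" and "qtztzqqzq" share the prefix "qtztzq" of length 6; no pair shares a longer one.
Longest shared-prefix length: 6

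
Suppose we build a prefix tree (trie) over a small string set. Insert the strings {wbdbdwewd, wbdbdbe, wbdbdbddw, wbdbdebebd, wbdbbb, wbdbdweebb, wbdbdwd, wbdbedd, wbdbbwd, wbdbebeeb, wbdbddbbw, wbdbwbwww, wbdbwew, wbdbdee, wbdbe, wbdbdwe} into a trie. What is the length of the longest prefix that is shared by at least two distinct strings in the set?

Equivalently: take the maximum, over all pairs, of their longest common prefix length.
e.g. "wbdbdwe" and "wbdbdweebb" share the prefix "wbdbdwe" of length 7; no pair shares a longer one.
Longest shared-prefix length: 7

7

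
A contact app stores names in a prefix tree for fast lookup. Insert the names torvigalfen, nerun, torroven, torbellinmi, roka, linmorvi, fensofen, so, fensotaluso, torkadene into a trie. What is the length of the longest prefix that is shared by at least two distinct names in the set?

5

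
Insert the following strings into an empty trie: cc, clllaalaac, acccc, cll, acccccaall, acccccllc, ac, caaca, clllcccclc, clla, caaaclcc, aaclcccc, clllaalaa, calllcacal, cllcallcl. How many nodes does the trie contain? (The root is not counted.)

Insert word by word; a character creates a node only if that edge doesn't already exist:
  "cc" → 2 new (c, c)
  "clllaalaac" → prefix "c" already present; 9 new (l, l, l, a, a, l, a, a, c)
  "acccc" → 5 new (a, c, c, c, c)
  "cll" → prefix "cll" already present; 0 new (none)
  "acccccaall" → prefix "acccc" already present; 5 new (c, a, a, l, l)
  "acccccllc" → prefix "accccc" already present; 3 new (l, l, c)
  "ac" → prefix "ac" already present; 0 new (none)
  "caaca" → prefix "c" already present; 4 new (a, a, c, a)
  "clllcccclc" → prefix "clll" already present; 6 new (c, c, c, c, l, c)
  "clla" → prefix "cll" already present; 1 new (a)
  "caaaclcc" → prefix "caa" already present; 5 new (a, c, l, c, c)
  "aaclcccc" → prefix "a" already present; 7 new (a, c, l, c, c, c, c)
  "clllaalaa" → prefix "clllaalaa" already present; 0 new (none)
  "calllcacal" → prefix "ca" already present; 8 new (l, l, l, c, a, c, a, l)
  "cllcallcl" → prefix "cll" already present; 6 new (c, a, l, l, c, l)
Total nodes = 2 + 9 + 5 + 0 + 5 + 3 + 0 + 4 + 6 + 1 + 5 + 7 + 0 + 8 + 6 = 61

61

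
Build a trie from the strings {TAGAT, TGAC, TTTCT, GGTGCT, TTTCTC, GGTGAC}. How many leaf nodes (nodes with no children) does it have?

5

A leaf is a node with no children — equivalently, the end of a word that is not a proper prefix of any other stored word.
Those words: "GGTGAC", "GGTGCT", "TAGAT", "TGAC", "TTTCTC"
Leaf count: 5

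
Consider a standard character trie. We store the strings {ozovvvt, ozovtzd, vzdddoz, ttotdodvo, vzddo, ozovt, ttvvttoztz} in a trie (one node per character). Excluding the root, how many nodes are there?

35

Trie structure (* marks end of a word):
(root)
├─ o
│  └─ z
│     └─ o
│        └─ v
│           ├─ t *
│           │  └─ z
│           │     └─ d *
│           └─ v
│              └─ v
│                 └─ t *
├─ t
│  └─ t
│     ├─ o
│     │  └─ t
│     │     └─ d
│     │        └─ o
│     │           └─ d
│     │              └─ v
│     │                 └─ o *
│     └─ v
│        └─ v
│           └─ t
│              └─ t
│                 └─ o
│                    └─ z
│                       └─ t
│                          └─ z *
└─ v
   └─ z
      └─ d
         └─ d
            ├─ d
            │  └─ o
            │     └─ z *
            └─ o *
Counting every labelled node above: 35.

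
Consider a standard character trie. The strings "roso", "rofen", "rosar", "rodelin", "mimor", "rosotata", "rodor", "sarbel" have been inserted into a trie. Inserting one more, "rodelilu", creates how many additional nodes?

"rodeli" is already a path in the trie; the remaining "lu" must be added.
New nodes needed: |"rodelilu"| − 6 = 8 − 6 = 2.

2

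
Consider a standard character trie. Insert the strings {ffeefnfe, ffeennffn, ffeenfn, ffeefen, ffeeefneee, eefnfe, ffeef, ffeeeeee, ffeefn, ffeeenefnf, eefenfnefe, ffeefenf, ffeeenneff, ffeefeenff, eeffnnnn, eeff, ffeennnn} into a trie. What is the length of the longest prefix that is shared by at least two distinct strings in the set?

7

Equivalently: take the maximum, over all pairs, of their longest common prefix length.
"ffeefen" and "ffeefenf" agree on "ffeefen" (7 characters) before diverging; nothing deeper is shared.
Longest shared-prefix length: 7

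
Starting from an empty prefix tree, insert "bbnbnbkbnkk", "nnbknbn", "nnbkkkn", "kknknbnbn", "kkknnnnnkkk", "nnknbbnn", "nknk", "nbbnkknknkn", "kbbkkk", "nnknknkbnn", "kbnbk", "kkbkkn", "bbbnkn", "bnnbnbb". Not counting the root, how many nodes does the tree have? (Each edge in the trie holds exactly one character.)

Count nodes per top-level branch (shared prefixes stored once):
  'b'-branch (bbbnkn, bbnbnbkbnkk, bnnbnbb): 21 nodes
  'k'-branch (kbbkkk, kbnbk, kkbkkn, kkknnnnnkkk, kknknbnbn): 30 nodes
  'n'-branch (nbbnkknknkn, nknk, nnbkkkn, nnbknbn, nnknbbnn, nnknknkbnn): 35 nodes
Sum: 86

86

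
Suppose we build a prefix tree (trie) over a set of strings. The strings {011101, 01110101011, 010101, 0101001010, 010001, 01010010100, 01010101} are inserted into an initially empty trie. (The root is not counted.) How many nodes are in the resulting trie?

26

Count nodes per top-level branch (shared prefixes stored once):
  '0'-branch (010001, 0101001010, 01010010100, 010101, 01010101, 011101, 01110101011): 26 nodes
Sum: 26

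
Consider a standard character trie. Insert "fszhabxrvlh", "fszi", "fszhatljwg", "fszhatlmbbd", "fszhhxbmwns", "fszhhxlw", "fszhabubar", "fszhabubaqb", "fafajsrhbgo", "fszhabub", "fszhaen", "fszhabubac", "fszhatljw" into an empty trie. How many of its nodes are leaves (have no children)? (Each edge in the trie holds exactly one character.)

11

A leaf is a node with no children — equivalently, the end of a word that is not a proper prefix of any other stored word.
Those words: "fafajsrhbgo", "fszhabubac", "fszhabubaqb", "fszhabubar", "fszhabxrvlh", "fszhaen", "fszhatljwg", "fszhatlmbbd", "fszhhxbmwns", "fszhhxlw", "fszi"
Leaf count: 11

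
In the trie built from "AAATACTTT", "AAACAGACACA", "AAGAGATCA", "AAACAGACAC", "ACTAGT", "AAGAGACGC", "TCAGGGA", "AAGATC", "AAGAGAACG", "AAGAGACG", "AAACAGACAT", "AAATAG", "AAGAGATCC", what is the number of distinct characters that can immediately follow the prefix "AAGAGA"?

The children of the "AAGAGA" node are the distinct next characters among strings starting with "AAGAGA".
Characters that immediately follow "AAGAGA" among the stored strings: {A, C, T}.
That node has 3 child edges.

3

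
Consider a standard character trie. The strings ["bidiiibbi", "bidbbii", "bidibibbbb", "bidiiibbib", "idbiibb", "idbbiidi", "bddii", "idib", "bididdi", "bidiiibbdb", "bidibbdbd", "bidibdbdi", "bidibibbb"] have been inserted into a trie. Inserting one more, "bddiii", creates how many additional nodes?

1

The longest prefix of "bddiii" already in the trie is "bddii" (length 5).
New nodes needed: |"bddiii"| − 5 = 6 − 5 = 1.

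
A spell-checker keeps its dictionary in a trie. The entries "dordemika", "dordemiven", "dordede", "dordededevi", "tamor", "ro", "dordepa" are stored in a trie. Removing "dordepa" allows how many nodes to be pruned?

2

A node on "dordepa"'s path can go only if nothing else ends at it or branches off below it.
The suffix "pa" (2 nodes) is used only by "dordepa"; the node for "dorde" still has the child "m", so pruning stops there.
Nodes removed: 2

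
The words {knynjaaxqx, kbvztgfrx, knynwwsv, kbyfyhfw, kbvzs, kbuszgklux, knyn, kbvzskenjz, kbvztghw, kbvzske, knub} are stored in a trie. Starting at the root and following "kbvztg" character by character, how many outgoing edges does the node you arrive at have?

The children of the "kbvztg" node are the distinct next characters among strings starting with "kbvztg".
Distinct next characters after "kbvztg": f, h.
That node has 2 child edges.

2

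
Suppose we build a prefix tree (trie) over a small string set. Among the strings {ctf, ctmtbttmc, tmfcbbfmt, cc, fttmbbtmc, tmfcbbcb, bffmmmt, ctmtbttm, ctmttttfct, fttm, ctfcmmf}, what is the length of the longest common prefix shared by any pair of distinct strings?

8

The deepest shared node is where two words last agree before diverging.
"ctmtbttm" and "ctmtbttmc" agree on "ctmtbttm" (8 characters) before diverging; nothing deeper is shared.
Longest shared-prefix length: 8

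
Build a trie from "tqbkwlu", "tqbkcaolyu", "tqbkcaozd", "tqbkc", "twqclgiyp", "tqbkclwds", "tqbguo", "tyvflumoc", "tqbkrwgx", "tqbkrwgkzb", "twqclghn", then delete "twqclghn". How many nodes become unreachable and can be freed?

After clearing the end-marker at "twqclghn", prune upward until reaching a node still needed by another word.
The suffix "hn" (2 nodes) is used only by "twqclghn"; the node for "twqclg" still has the child "i", so pruning stops there.
Nodes removed: 2

2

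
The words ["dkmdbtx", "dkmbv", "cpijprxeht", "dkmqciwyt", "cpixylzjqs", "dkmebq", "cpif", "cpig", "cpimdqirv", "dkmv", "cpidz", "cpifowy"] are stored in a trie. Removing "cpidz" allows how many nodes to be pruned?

2

A node on "cpidz"'s path can go only if nothing else ends at it or branches off below it.
The suffix "dz" (2 nodes) is used only by "cpidz"; the node for "cpi" still has the child "j", so pruning stops there.
Nodes removed: 2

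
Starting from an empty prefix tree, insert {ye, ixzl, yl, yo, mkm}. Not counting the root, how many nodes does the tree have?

For each word, the new-node count is its length minus the longest prefix already in the trie:
  "ye" → 2 new (y, e)
  "ixzl" → 4 new (i, x, z, l)
  "yl" → prefix "y" already present; 1 new (l)
  "yo" → prefix "y" already present; 1 new (o)
  "mkm" → 3 new (m, k, m)
Total nodes = 2 + 4 + 1 + 1 + 3 = 11

11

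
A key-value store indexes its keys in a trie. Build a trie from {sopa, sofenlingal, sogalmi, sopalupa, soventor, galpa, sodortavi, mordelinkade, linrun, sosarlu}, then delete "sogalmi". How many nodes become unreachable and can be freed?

5

A node on "sogalmi"'s path can go only if nothing else ends at it or branches off below it.
The suffix "galmi" (5 nodes) is used only by "sogalmi"; the node for "so" still has the child "p", so pruning stops there.
Nodes removed: 5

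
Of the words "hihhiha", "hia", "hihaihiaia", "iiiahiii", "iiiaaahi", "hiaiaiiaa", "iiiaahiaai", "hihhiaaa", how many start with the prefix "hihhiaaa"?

Walk to "hihhiaaa"; the words in its subtree are exactly those with that prefix.
Matches: "hihhiaaa"
Count: 1

1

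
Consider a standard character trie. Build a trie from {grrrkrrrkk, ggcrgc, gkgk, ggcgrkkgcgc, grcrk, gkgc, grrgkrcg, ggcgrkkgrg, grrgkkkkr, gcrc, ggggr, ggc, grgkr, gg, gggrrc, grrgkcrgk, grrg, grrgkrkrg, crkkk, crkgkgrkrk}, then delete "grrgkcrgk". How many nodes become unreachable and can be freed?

A node on "grrgkcrgk"'s path can go only if nothing else ends at it or branches off below it.
The suffix "crgk" (4 nodes) is used only by "grrgkcrgk"; the node for "grrgk" still has the child "r", so pruning stops there.
Nodes removed: 4

4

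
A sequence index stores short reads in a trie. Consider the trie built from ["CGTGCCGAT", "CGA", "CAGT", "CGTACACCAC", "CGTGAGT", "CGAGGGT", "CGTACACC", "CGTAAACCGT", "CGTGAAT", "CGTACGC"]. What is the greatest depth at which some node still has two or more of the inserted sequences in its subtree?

8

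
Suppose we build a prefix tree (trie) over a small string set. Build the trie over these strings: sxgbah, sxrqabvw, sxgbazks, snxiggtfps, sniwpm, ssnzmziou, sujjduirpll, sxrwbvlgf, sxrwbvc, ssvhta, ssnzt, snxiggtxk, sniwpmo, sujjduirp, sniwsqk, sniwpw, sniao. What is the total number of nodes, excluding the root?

67

Trace insertions, counting only characters that open a new branch:
  "sxgbah" → 6 new (s, x, g, b, a, h)
  "sxrqabvw" → prefix "sx" already present; 6 new (r, q, a, b, v, w)
  "sxgbazks" → prefix "sxgba" already present; 3 new (z, k, s)
  "snxiggtfps" → prefix "s" already present; 9 new (n, x, i, g, g, t, f, p, s)
  "sniwpm" → prefix "sn" already present; 4 new (i, w, p, m)
  "ssnzmziou" → prefix "s" already present; 8 new (s, n, z, m, z, i, o, u)
  "sujjduirpll" → prefix "s" already present; 10 new (u, j, j, d, u, i, r, p, l, l)
  "sxrwbvlgf" → prefix "sxr" already present; 6 new (w, b, v, l, g, f)
  "sxrwbvc" → prefix "sxrwbv" already present; 1 new (c)
  "ssvhta" → prefix "ss" already present; 4 new (v, h, t, a)
  "ssnzt" → prefix "ssnz" already present; 1 new (t)
  "snxiggtxk" → prefix "snxiggt" already present; 2 new (x, k)
  "sniwpmo" → prefix "sniwpm" already present; 1 new (o)
  "sujjduirp" → prefix "sujjduirp" already present; 0 new (none)
  "sniwsqk" → prefix "sniw" already present; 3 new (s, q, k)
  "sniwpw" → prefix "sniwp" already present; 1 new (w)
  "sniao" → prefix "sni" already present; 2 new (a, o)
Total nodes = 6 + 6 + 3 + 9 + 4 + 8 + 10 + 6 + 1 + 4 + 1 + 2 + 1 + 0 + 3 + 1 + 2 = 67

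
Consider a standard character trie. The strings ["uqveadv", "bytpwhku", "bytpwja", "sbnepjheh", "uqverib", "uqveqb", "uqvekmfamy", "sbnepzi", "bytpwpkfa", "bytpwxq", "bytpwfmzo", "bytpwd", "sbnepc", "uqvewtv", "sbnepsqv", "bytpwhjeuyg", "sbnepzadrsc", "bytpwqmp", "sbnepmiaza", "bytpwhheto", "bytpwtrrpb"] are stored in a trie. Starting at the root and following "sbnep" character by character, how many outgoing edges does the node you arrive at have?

5

Walk "sbnep" from the root, arriving at one node.
Characters that immediately follow "sbnep" among the stored strings: {c, j, m, s, z}.
That node has 5 child edges.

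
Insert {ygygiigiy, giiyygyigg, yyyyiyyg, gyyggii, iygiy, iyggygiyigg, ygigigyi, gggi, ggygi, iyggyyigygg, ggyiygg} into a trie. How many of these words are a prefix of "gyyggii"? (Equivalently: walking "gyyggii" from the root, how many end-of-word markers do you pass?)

1

Walk "gyyggii" from the root; an end-of-word marker is hit whenever a stored word is a prefix of "gyyggii".
Prefixes of the query that are stored words: "gyyggii"
Count: 1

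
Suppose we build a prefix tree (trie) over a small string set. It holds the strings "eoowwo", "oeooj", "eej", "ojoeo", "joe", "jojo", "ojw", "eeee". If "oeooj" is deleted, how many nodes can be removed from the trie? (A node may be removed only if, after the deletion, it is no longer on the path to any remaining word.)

4

A node on "oeooj"'s path can go only if nothing else ends at it or branches off below it.
The suffix "eooj" (4 nodes) is used only by "oeooj"; the node for "o" still has the child "j", so pruning stops there.
Nodes removed: 4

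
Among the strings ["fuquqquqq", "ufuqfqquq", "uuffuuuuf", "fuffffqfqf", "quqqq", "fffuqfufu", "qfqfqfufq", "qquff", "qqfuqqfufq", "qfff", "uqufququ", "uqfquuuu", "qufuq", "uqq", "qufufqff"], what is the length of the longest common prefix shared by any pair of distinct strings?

4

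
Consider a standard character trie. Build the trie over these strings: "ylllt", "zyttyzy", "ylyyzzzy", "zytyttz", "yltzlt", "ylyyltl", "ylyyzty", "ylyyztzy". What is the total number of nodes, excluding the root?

Count nodes per top-level branch (shared prefixes stored once):
  'y'-branch (ylllt, yltzlt, ylyyltl, ylyyzty, ylyyztzy, ylyyzzzy): 22 nodes
  'z'-branch (zyttyzy, zytyttz): 11 nodes
Sum: 33

33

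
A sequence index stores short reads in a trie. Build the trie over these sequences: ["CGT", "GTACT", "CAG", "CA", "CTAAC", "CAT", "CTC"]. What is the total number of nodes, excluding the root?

16

Trace insertions, counting only characters that open a new branch:
  "CGT" → 3 new (C, G, T)
  "GTACT" → 5 new (G, T, A, C, T)
  "CAG" → prefix "C" already present; 2 new (A, G)
  "CA" → prefix "CA" already present; 0 new (none)
  "CTAAC" → prefix "C" already present; 4 new (T, A, A, C)
  "CAT" → prefix "CA" already present; 1 new (T)
  "CTC" → prefix "CT" already present; 1 new (C)
Total nodes = 3 + 5 + 2 + 0 + 4 + 1 + 1 = 16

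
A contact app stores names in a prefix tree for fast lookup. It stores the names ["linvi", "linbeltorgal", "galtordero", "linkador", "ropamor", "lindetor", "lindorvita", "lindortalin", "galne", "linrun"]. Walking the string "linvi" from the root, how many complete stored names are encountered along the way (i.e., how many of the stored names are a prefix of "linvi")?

Walk "linvi" from the root; an end-of-word marker is hit whenever a stored word is a prefix of "linvi".
Prefixes of the query that are stored words: "linvi"
Count: 1

1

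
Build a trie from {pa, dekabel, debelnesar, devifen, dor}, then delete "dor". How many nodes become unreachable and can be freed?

Walk "dor" from the leaf back toward the root, removing each node that no remaining word uses.
The suffix "or" (2 nodes) is used only by "dor"; the node for "d" still has the child "e", so pruning stops there.
Nodes removed: 2

2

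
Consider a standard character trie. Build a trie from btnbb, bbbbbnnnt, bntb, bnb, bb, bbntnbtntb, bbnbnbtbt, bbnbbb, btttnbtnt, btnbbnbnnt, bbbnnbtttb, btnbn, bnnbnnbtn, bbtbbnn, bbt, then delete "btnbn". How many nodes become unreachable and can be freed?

Walk "btnbn" from the leaf back toward the root, removing each node that no remaining word uses.
The suffix "n" (1 node) is used only by "btnbn"; the node for "btnb" still has the child "b", so pruning stops there.
Nodes removed: 1

1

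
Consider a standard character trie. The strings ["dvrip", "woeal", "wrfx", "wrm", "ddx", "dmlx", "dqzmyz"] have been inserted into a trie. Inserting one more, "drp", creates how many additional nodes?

"d" is already a path in the trie; the remaining "rp" must be added.
New nodes needed: |"drp"| − 1 = 3 − 1 = 2.

2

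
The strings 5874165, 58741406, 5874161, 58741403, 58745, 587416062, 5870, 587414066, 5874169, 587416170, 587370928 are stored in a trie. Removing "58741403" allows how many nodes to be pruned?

1

Walk "58741403" from the leaf back toward the root, removing each node that no remaining word uses.
The suffix "3" (1 node) is used only by "58741403"; the node for "5874140" still has the child "6", so pruning stops there.
Nodes removed: 1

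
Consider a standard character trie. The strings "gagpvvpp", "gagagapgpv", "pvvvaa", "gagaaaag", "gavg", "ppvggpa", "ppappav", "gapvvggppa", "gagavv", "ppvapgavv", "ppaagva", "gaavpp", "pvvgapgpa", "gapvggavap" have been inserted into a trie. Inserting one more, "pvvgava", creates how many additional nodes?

"pvvga" is already a path in the trie; the remaining "va" must be added.
New nodes needed: |"pvvgava"| − 5 = 7 − 5 = 2.

2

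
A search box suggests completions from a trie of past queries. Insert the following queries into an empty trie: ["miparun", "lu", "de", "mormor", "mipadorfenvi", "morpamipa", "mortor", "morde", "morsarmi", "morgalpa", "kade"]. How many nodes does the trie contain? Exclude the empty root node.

Insert word by word; a character creates a node only if that edge doesn't already exist:
  "miparun" → 7 new (m, i, p, a, r, u, n)
  "lu" → 2 new (l, u)
  "de" → 2 new (d, e)
  "mormor" → prefix "m" already present; 5 new (o, r, m, o, r)
  "mipadorfenvi" → prefix "mipa" already present; 8 new (d, o, r, f, e, n, v, i)
  "morpamipa" → prefix "mor" already present; 6 new (p, a, m, i, p, a)
  "mortor" → prefix "mor" already present; 3 new (t, o, r)
  "morde" → prefix "mor" already present; 2 new (d, e)
  "morsarmi" → prefix "mor" already present; 5 new (s, a, r, m, i)
  "morgalpa" → prefix "mor" already present; 5 new (g, a, l, p, a)
  "kade" → 4 new (k, a, d, e)
Total nodes = 7 + 2 + 2 + 5 + 8 + 6 + 3 + 2 + 5 + 5 + 4 = 49

49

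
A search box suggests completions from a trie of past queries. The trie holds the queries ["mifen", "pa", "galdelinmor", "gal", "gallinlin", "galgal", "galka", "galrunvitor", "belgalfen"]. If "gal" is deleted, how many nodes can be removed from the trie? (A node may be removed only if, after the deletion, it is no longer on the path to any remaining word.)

0

A node on "gal"'s path can go only if nothing else ends at it or branches off below it.
Every node on "gal" is still needed (e.g. by "galdelinmor"), so nothing is freed.
Nodes removed: 0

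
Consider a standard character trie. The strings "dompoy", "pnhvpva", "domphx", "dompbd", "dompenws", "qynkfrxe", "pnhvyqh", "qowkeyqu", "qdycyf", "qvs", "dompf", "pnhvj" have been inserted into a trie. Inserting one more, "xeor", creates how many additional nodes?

No existing word starts with "x", so every character of "xeor" needs a new node.
4 − 0 = 4 new nodes.

4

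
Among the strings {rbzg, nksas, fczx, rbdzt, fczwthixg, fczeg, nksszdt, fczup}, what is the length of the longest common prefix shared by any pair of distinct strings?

Equivalently: take the maximum, over all pairs, of their longest common prefix length.
"fczeg" and "fczup" agree on "fcz" (3 characters) before diverging; nothing deeper is shared.
Longest shared-prefix length: 3

3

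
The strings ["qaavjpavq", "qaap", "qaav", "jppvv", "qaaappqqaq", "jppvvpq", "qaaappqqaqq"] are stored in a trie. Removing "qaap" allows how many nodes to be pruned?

1

After clearing the end-marker at "qaap", prune upward until reaching a node still needed by another word.
The suffix "p" (1 node) is used only by "qaap"; the node for "qaa" still has the child "v", so pruning stops there.
Nodes removed: 1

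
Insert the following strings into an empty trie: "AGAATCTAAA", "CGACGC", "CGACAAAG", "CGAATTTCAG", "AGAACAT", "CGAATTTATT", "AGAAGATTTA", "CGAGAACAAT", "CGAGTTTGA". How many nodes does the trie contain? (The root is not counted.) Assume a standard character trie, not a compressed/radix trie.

51

Insert word by word; a character creates a node only if that edge doesn't already exist:
  "AGAATCTAAA" → 10 new (A, G, A, A, T, C, T, A, A, A)
  "CGACGC" → 6 new (C, G, A, C, G, C)
  "CGACAAAG" → prefix "CGAC" already present; 4 new (A, A, A, G)
  "CGAATTTCAG" → prefix "CGA" already present; 7 new (A, T, T, T, C, A, G)
  "AGAACAT" → prefix "AGAA" already present; 3 new (C, A, T)
  "CGAATTTATT" → prefix "CGAATTT" already present; 3 new (A, T, T)
  "AGAAGATTTA" → prefix "AGAA" already present; 6 new (G, A, T, T, T, A)
  "CGAGAACAAT" → prefix "CGA" already present; 7 new (G, A, A, C, A, A, T)
  "CGAGTTTGA" → prefix "CGAG" already present; 5 new (T, T, T, G, A)
Total nodes = 10 + 6 + 4 + 7 + 3 + 3 + 6 + 7 + 5 = 51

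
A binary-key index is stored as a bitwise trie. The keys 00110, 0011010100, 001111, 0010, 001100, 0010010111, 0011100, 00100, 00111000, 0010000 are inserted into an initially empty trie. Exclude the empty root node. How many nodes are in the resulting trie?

25

Trie structure (* marks end of a word):
(root)
└─ 0
   └─ 0
      └─ 1
         ├─ 0 *
         │  └─ 0 *
         │     ├─ 0
         │     │  └─ 0 *
         │     └─ 1
         │        └─ 0
         │           └─ 1
         │              └─ 1
         │                 └─ 1 *
         └─ 1
            ├─ 0 *
            │  ├─ 0 *
            │  └─ 1
            │     └─ 0
            │        └─ 1
            │           └─ 0
            │              └─ 0 *
            └─ 1
               ├─ 0
               │  └─ 0 *
               │     └─ 0 *
               └─ 1 *
Counting every labelled node above: 25.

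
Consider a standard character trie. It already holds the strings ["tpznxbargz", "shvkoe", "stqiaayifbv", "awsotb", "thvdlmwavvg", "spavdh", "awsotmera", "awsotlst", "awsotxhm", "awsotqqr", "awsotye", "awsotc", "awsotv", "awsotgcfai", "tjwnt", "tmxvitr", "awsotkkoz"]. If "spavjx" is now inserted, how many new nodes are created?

The longest prefix of "spavjx" already in the trie is "spav" (length 4).
So 6 − 4 = 2 new nodes.

2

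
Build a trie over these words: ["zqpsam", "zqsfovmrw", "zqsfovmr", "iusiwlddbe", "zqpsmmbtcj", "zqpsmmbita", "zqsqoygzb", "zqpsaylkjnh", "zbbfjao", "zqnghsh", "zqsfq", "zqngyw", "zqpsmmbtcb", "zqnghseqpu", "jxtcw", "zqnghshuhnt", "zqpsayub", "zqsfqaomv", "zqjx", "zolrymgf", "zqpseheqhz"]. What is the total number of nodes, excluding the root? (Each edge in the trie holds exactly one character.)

Trace insertions, counting only characters that open a new branch:
  "zqpsam" → 6 new (z, q, p, s, a, m)
  "zqsfovmrw" → prefix "zq" already present; 7 new (s, f, o, v, m, r, w)
  "zqsfovmr" → prefix "zqsfovmr" already present; 0 new (none)
  "iusiwlddbe" → 10 new (i, u, s, i, w, l, d, d, b, e)
  "zqpsmmbtcj" → prefix "zqps" already present; 6 new (m, m, b, t, c, j)
  "zqpsmmbita" → prefix "zqpsmmb" already present; 3 new (i, t, a)
  "zqsqoygzb" → prefix "zqs" already present; 6 new (q, o, y, g, z, b)
  "zqpsaylkjnh" → prefix "zqpsa" already present; 6 new (y, l, k, j, n, h)
  "zbbfjao" → prefix "z" already present; 6 new (b, b, f, j, a, o)
  "zqnghsh" → prefix "zq" already present; 5 new (n, g, h, s, h)
  "zqsfq" → prefix "zqsf" already present; 1 new (q)
  "zqngyw" → prefix "zqng" already present; 2 new (y, w)
  "zqpsmmbtcb" → prefix "zqpsmmbtc" already present; 1 new (b)
  "zqnghseqpu" → prefix "zqnghs" already present; 4 new (e, q, p, u)
  "jxtcw" → 5 new (j, x, t, c, w)
  "zqnghshuhnt" → prefix "zqnghsh" already present; 4 new (u, h, n, t)
  "zqpsayub" → prefix "zqpsay" already present; 2 new (u, b)
  "zqsfqaomv" → prefix "zqsfq" already present; 4 new (a, o, m, v)
  "zqjx" → prefix "zq" already present; 2 new (j, x)
  "zolrymgf" → prefix "z" already present; 7 new (o, l, r, y, m, g, f)
  "zqpseheqhz" → prefix "zqps" already present; 6 new (e, h, e, q, h, z)
Total nodes = 6 + 7 + 0 + 10 + 6 + 3 + 6 + 6 + 6 + 5 + 1 + 2 + 1 + 4 + 5 + 4 + 2 + 4 + 2 + 7 + 6 = 93

93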